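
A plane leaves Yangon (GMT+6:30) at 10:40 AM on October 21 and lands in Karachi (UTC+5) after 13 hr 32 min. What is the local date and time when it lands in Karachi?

10:42 PM on October 21

Karachi is 1:30 behind Yangon.
After 13 hours and 32 minutes it is 12:12 AM (Oct 22) in Yangon.
Shift by the zone difference: 12:12 AM − 1:30 = 10:42 PM on Oct 21 in Karachi.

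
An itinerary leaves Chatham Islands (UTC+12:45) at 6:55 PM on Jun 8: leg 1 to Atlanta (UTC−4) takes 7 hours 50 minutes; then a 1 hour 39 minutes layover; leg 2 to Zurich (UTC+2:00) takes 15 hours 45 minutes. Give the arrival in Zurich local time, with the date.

Convert departure to UTC: 6:55 PM − 12:45 = 6:10 AM UTC on Jun 8.
Add 7 hours and 50 minutes leg 1 → 2:00 PM UTC.
Add 1 hour 39 minutes layover in Atlanta → 3:39 PM UTC.
Add 15 hours 45 minutes leg 2 → 7:24 AM UTC (Jun 9).
Zurich is UTC+2:00, so local arrival = 7:24 AM + 2:00 = 9:24 AM on Jun 9.

9:24 AM on Jun 9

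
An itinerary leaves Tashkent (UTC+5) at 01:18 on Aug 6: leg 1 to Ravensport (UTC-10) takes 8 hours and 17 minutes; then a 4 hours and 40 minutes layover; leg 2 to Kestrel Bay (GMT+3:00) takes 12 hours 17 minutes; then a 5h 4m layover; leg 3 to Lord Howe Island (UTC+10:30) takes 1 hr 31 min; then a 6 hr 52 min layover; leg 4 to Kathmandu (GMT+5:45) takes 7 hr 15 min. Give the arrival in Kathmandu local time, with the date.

Convert departure to UTC: 01:18 − 5:00 = 20:18 UTC on Aug 5.
Add 8 hours and 17 minutes leg 1 → 04:35 UTC (Aug 6).
Add 4 hours and 40 minutes layover in Ravensport → 09:15 UTC.
Add 12 hours and 17 minutes leg 2 → 21:32 UTC.
Add 5 hours 4 minutes layover in Kestrel Bay → 02:36 UTC (Aug 7).
Add 1 hour and 31 minutes leg 3 → 04:07 UTC.
Add 6 hours 52 minutes layover in Lord Howe Island → 10:59 UTC.
Add 7 hours 15 minutes leg 4 → 18:14 UTC.
Kathmandu is UTC+5:45, so local arrival = 18:14 + 5:45 = 23:59 on Aug 7.

23:59 on August 7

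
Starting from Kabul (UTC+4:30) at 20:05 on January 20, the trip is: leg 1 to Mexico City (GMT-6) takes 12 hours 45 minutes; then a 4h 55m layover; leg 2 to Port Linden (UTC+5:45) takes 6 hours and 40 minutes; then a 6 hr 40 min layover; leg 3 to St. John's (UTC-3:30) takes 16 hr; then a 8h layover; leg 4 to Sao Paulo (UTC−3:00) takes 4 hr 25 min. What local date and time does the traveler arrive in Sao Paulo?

Convert departure to UTC: 20:05 − 4:30 = 15:35 UTC on Jan 20.
Add 12 hours and 45 minutes leg 1 → 04:20 UTC (Jan 21).
Add 4 hours 55 minutes layover in Mexico City → 09:15 UTC.
Add 6 hours and 40 minutes leg 2 → 15:55 UTC.
Add 6 hours and 40 minutes layover in Port Linden → 22:35 UTC.
Add 16 hours leg 3 → 14:35 UTC (Jan 22).
Add 8 hours layover in St. John's → 22:35 UTC.
Add 4 hours and 25 minutes leg 4 → 03:00 UTC (Jan 23).
Sao Paulo is UTC−3:00, so local arrival = 03:00 − 3:00 = 00:00 on Jan 23.

00:00 on January 23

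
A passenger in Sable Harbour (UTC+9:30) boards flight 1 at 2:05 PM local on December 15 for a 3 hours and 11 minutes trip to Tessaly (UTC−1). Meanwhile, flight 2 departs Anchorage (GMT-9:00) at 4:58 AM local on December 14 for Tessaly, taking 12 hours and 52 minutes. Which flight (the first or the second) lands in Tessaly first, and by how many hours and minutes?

the second, by 4 hours 56 minutes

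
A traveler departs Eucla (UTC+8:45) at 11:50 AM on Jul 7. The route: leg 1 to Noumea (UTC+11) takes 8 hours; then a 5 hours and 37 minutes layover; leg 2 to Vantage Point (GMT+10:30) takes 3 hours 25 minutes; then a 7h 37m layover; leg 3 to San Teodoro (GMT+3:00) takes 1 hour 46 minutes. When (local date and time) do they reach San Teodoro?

Convert departure to UTC: 11:50 AM − 8:45 = 3:05 AM UTC on Jul 7.
Add 8 hours leg 1 → 11:05 AM UTC.
Add 5 hours 37 minutes layover in Noumea → 4:42 PM UTC.
Add 3 hours and 25 minutes leg 2 → 8:07 PM UTC.
Add 7 hours and 37 minutes layover in Vantage Point → 3:44 AM UTC (Jul 8).
Add 1 hour 46 minutes leg 3 → 5:30 AM UTC.
San Teodoro is UTC+3:00, so local arrival = 5:30 AM + 3:00 = 8:30 AM on Jul 8.

8:30 AM on Jul 8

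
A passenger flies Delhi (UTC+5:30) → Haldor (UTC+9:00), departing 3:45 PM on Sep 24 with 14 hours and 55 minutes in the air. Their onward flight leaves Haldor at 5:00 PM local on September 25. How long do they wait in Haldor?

6 hours 50 minutes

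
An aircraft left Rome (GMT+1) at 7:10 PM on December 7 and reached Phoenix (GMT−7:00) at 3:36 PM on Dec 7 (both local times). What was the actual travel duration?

Phoenix is 8:00 behind Rome.
Clock-face elapsed time (ignoring zones) is −3 hours 34 minutes.
Actual elapsed = −3 hours 34 minutes + 8:00 = 4 hours 26 minutes.

4 hours 26 minutes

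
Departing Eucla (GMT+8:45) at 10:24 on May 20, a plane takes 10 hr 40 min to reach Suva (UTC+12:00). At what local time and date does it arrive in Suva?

Convert departure to UTC: 10:24 − 8:45 = 01:39 UTC on May 20.
Add 10 hours 40 minutes travel time → 12:19 UTC.
Suva is UTC+12:00, so local arrival = 12:19 + 12:00 = 00:19 on May 21.

00:19 on May 21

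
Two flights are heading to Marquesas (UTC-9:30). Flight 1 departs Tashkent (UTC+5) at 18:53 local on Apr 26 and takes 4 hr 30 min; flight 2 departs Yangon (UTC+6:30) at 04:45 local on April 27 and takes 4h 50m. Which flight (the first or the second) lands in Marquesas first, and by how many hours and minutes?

the first, by 8 hours 42 minutes

Flight 1 in UTC: 18:53 − 5:00 = 13:53 on Apr 26.
+4 hours 30 minutes → arrive 18:23 UTC on Apr 26.
Flight 2 in UTC: 04:45 − 6:30 = 22:15 on Apr 26.
+4 hours and 50 minutes → arrive 03:05 UTC on Apr 27.
Flight 1 lands earlier by 8 hours 42 minutes.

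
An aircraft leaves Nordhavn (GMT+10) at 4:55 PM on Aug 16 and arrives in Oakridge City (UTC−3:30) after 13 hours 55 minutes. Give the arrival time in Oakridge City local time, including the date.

Convert departure to UTC: 4:55 PM − 10:00 = 6:55 AM UTC on Aug 16.
Add 13 hours 55 minutes travel time → 8:50 PM UTC.
Oakridge City is UTC−3:30, so local arrival = 8:50 PM − 3:30 = 5:20 PM on Aug 16.

5:20 PM on August 16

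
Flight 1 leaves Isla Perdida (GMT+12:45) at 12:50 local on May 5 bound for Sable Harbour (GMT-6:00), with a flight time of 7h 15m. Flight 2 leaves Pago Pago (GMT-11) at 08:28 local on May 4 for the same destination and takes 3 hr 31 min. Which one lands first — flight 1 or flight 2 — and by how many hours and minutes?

the second, by 8 hours 21 minutes

Flight 1 in UTC: 12:50 − 12:45 = 00:05 on May 5.
+7 hours 15 minutes → arrive 07:20 UTC on May 5.
Flight 2 in UTC: 08:28 + 11:00 = 19:28 on May 4.
+3 hours 31 minutes → arrive 22:59 UTC on May 4.
Flight 2 lands earlier by 8 hours 21 minutes.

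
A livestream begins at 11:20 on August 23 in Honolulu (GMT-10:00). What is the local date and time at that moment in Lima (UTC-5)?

16:20 on August 23

Lima is 5:00 ahead of Honolulu.
Shift by the zone difference: 11:20 + 5:00 = 16:20 on Aug 23 in Lima.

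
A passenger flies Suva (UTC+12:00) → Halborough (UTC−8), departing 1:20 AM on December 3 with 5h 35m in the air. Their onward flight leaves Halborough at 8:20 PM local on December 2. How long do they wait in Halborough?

Convert departure to UTC: 1:20 AM − 12:00 = 1:20 PM UTC on Dec 2.
Add 5 hours 35 minutes flight time → 6:55 PM UTC.
Halborough is UTC−8:00, so local arrival = 6:55 PM − 8:00 = 10:55 AM on Dec 2.
Layover = 8:20 PM − 10:55 AM = 9 hours 25 minutes.

9 hours 25 minutes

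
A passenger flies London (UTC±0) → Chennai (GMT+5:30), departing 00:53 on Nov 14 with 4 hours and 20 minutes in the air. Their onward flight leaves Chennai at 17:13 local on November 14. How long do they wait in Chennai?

6 hours 30 minutes

London is at UTC+0, so departure is already 00:53 UTC on Nov 14.
Add 4 hours 20 minutes flight time → 05:13 UTC.
Chennai is UTC+5:30, so local arrival = 05:13 + 5:30 = 10:43 on Nov 14.
Layover = 17:13 − 10:43 = 6 hours 30 minutes.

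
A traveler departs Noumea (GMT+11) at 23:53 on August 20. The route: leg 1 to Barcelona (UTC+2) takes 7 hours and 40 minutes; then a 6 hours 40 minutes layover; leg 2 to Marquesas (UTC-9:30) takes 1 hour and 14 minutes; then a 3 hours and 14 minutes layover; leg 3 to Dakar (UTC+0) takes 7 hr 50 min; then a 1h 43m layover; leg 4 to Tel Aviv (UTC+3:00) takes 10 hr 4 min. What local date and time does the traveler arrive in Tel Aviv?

06:18 on Aug 22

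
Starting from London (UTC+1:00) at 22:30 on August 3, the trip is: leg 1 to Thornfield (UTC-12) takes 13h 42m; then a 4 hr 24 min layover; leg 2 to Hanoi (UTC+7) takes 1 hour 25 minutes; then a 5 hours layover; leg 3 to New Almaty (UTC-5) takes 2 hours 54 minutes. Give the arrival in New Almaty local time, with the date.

Convert departure to UTC: 22:30 − 1:00 = 21:30 UTC on Aug 3.
Add 13 hours 42 minutes leg 1 → 11:12 UTC (Aug 4).
Add 4 hours 24 minutes layover in Thornfield → 15:36 UTC.
Add 1 hour 25 minutes leg 2 → 17:01 UTC.
Add 5 hours layover in Hanoi → 22:01 UTC.
Add 2 hours and 54 minutes leg 3 → 00:55 UTC (Aug 5).
New Almaty is UTC−5:00, so local arrival = 00:55 − 5:00 = 19:55 on Aug 4.

19:55 on August 4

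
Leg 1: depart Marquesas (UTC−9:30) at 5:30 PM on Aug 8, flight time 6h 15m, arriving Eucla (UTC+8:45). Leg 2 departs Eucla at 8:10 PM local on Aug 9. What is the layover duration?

Convert departure to UTC: 5:30 PM + 9:30 = 3:00 AM UTC on Aug 9.
Add 6 hours 15 minutes flight time → 9:15 AM UTC.
Eucla is UTC+8:45, so local arrival = 9:15 AM + 8:45 = 6:00 PM on Aug 9.
Layover = 8:10 PM − 6:00 PM = 2 hours 10 minutes.

2 hours 10 minutes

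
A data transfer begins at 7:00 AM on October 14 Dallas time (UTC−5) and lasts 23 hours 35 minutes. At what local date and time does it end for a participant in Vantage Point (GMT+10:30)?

Vantage Point is 15:30 ahead of Dallas.
After 23 hours and 35 minutes it is 6:35 AM (Oct 15) in Dallas.
Shift by the zone difference: 6:35 AM + 15:30 = 10:05 PM on Oct 15 in Vantage Point.

10:05 PM on October 15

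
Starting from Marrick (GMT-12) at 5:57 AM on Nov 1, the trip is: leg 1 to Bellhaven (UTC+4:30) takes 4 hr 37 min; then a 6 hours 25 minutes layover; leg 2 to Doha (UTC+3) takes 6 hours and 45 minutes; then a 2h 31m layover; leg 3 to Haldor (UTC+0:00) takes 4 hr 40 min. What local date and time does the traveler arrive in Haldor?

Convert departure to UTC: 5:57 AM + 12:00 = 5:57 PM UTC on Nov 1.
Add 4 hours and 37 minutes leg 1 → 10:34 PM UTC.
Add 6 hours and 25 minutes layover in Bellhaven → 4:59 AM UTC (Nov 2).
Add 6 hours 45 minutes leg 2 → 11:44 AM UTC.
Add 2 hours 31 minutes layover in Doha → 2:15 PM UTC.
Add 4 hours and 40 minutes leg 3 → 6:55 PM UTC.
Haldor is UTC+0, so local arrival is the same: 6:55 PM on Nov 2.

6:55 PM on November 2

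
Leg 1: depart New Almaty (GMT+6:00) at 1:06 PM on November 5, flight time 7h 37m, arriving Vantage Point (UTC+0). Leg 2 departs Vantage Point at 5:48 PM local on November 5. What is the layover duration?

3 hours 5 minutes

Convert departure to UTC: 1:06 PM − 6:00 = 7:06 AM UTC on Nov 5.
Add 7 hours and 37 minutes flight time → 2:43 PM UTC.
Vantage Point is UTC+0, so local arrival is the same: 2:43 PM on Nov 5.
Layover = 5:48 PM − 2:43 PM = 3 hours 5 minutes.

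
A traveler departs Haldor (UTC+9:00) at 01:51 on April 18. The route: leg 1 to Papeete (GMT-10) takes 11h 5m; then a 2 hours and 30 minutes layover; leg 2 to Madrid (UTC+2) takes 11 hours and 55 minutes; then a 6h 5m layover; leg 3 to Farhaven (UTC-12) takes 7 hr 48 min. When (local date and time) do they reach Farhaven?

Convert departure to UTC: 01:51 − 9:00 = 16:51 UTC on Apr 17.
Add 11 hours 5 minutes leg 1 → 03:56 UTC (Apr 18).
Add 2 hours 30 minutes layover in Papeete → 06:26 UTC.
Add 11 hours 55 minutes leg 2 → 18:21 UTC.
Add 6 hours and 5 minutes layover in Madrid → 00:26 UTC (Apr 19).
Add 7 hours and 48 minutes leg 3 → 08:14 UTC.
Farhaven is UTC−12:00, so local arrival = 08:14 − 12:00 = 20:14 on Apr 18.

20:14 on April 18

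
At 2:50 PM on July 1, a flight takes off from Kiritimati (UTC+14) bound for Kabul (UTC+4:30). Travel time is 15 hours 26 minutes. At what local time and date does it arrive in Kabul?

8:46 PM on July 1

Convert departure to UTC: 2:50 PM − 14:00 = 12:50 AM UTC on Jul 1.
Add 15 hours and 26 minutes travel time → 4:16 PM UTC.
Kabul is UTC+4:30, so local arrival = 4:16 PM + 4:30 = 8:46 PM on Jul 1.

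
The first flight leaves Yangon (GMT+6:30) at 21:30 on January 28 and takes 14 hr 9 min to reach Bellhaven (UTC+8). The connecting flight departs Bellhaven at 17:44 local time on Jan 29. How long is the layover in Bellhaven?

Convert departure to UTC: 21:30 − 6:30 = 15:00 UTC on Jan 28.
Add 14 hours 9 minutes flight time → 05:09 UTC (Jan 29).
Bellhaven is UTC+8:00, so local arrival = 05:09 + 8:00 = 13:09 on Jan 29.
Layover = 17:44 − 13:09 = 4 hours 35 minutes.

4 hours 35 minutes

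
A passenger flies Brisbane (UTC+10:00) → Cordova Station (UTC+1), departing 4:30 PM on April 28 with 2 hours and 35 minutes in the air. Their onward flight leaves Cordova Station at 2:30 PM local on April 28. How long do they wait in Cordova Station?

Convert departure to UTC: 4:30 PM − 10:00 = 6:30 AM UTC on Apr 28.
Add 2 hours and 35 minutes flight time → 9:05 AM UTC.
Cordova Station is UTC+1:00, so local arrival = 9:05 AM + 1:00 = 10:05 AM on Apr 28.
Layover = 2:30 PM − 10:05 AM = 4 hours 25 minutes.

4 hours 25 minutes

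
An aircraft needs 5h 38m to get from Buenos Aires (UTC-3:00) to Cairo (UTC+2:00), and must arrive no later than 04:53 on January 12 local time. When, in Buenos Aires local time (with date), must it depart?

18:15 on Jan 11

Target arrival in UTC: 04:53 − 2:00 = 02:53 on Jan 12.
Subtract 5 hours and 38 minutes → departure 21:15 UTC on Jan 11.
Buenos Aires is UTC−3:00: 21:15 − 3:00 = 18:15 on Jan 11.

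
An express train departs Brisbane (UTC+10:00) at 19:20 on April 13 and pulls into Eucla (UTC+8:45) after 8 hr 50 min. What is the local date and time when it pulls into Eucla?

02:55 on Apr 14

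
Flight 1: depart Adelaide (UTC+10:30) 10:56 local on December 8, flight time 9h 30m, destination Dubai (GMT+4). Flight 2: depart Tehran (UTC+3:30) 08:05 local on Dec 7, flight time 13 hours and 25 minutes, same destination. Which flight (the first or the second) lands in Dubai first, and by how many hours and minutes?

Flight 1 in UTC: 10:56 − 10:30 = 00:26 on Dec 8.
+9 hours and 30 minutes → arrive 09:56 UTC on Dec 8.
Flight 2 in UTC: 08:05 − 3:30 = 04:35 on Dec 7.
+13 hours and 25 minutes → arrive 18:00 UTC on Dec 7.
Flight 2 lands earlier by 15 hours 56 minutes.

the second, by 15 hours 56 minutes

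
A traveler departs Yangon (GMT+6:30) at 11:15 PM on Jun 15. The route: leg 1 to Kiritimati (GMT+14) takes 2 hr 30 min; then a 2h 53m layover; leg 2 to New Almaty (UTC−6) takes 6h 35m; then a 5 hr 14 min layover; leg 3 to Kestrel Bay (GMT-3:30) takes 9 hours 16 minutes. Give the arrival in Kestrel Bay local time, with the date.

Convert departure to UTC: 11:15 PM − 6:30 = 4:45 PM UTC on Jun 15.
Add 2 hours and 30 minutes leg 1 → 7:15 PM UTC.
Add 2 hours and 53 minutes layover in Kiritimati → 10:08 PM UTC.
Add 6 hours and 35 minutes leg 2 → 4:43 AM UTC (Jun 16).
Add 5 hours 14 minutes layover in New Almaty → 9:57 AM UTC.
Add 9 hours and 16 minutes leg 3 → 7:13 PM UTC.
Kestrel Bay is UTC−3:30, so local arrival = 7:13 PM − 3:30 = 3:43 PM on Jun 16.

3:43 PM on June 16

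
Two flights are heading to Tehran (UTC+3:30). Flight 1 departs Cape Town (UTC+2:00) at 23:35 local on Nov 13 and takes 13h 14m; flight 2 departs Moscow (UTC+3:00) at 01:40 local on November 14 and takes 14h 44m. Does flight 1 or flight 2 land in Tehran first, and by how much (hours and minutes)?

Flight 1 in UTC: 23:35 − 2:00 = 21:35 on Nov 13.
+13 hours and 14 minutes → arrive 10:49 UTC on Nov 14.
Flight 2 in UTC: 01:40 − 3:00 = 22:40 on Nov 13.
+14 hours 44 minutes → arrive 13:24 UTC on Nov 14.
Flight 1 lands earlier by 2 hours 35 minutes.

the first, by 2 hours 35 minutes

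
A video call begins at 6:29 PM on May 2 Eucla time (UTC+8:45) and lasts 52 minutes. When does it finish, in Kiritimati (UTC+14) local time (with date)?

12:36 AM on May 3

Convert start to UTC: 6:29 PM − 8:45 = 9:44 AM UTC on May 2.
Add 52 minutes duration → 10:36 AM UTC.
Kiritimati is UTC+14:00, so local end time = 10:36 AM + 14:00 = 12:36 AM on May 3.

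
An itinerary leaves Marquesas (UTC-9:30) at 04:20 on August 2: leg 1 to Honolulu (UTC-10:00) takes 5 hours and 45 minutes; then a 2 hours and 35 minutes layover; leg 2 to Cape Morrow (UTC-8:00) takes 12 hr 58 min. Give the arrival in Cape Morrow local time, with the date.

03:08 on August 3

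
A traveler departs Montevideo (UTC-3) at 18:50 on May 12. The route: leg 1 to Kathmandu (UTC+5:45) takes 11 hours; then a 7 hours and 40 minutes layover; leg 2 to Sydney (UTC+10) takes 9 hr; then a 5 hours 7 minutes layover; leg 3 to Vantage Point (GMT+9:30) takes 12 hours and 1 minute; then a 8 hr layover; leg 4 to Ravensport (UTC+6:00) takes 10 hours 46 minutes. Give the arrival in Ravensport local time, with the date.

Convert departure to UTC: 18:50 + 3:00 = 21:50 UTC on May 12.
Add 11 hours leg 1 → 08:50 UTC (May 13).
Add 7 hours and 40 minutes layover in Kathmandu → 16:30 UTC.
Add 9 hours leg 2 → 01:30 UTC (May 14).
Add 5 hours 7 minutes layover in Sydney → 06:37 UTC.
Add 12 hours and 1 minute leg 3 → 18:38 UTC.
Add 8 hours layover in Vantage Point → 02:38 UTC (May 15).
Add 10 hours and 46 minutes leg 4 → 13:24 UTC.
Ravensport is UTC+6:00, so local arrival = 13:24 + 6:00 = 19:24 on May 15.

19:24 on May 15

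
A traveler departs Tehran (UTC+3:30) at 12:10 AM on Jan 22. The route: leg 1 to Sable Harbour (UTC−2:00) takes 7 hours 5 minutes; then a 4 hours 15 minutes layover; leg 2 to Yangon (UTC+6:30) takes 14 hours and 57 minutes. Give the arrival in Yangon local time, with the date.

5:27 AM on January 23

Convert departure to UTC: 12:10 AM − 3:30 = 8:40 PM UTC on Jan 21.
Add 7 hours and 5 minutes leg 1 → 3:45 AM UTC (Jan 22).
Add 4 hours 15 minutes layover in Sable Harbour → 8:00 AM UTC.
Add 14 hours 57 minutes leg 2 → 10:57 PM UTC.
Yangon is UTC+6:30, so local arrival = 10:57 PM + 6:30 = 5:27 AM on Jan 23.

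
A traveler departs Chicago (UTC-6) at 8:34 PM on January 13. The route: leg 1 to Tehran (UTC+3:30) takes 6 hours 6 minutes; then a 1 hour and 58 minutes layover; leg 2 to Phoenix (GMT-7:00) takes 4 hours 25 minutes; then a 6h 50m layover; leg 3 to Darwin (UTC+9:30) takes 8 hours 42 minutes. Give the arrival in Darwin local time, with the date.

Convert departure to UTC: 8:34 PM + 6:00 = 2:34 AM UTC on Jan 14.
Add 6 hours 6 minutes leg 1 → 8:40 AM UTC.
Add 1 hour 58 minutes layover in Tehran → 10:38 AM UTC.
Add 4 hours and 25 minutes leg 2 → 3:03 PM UTC.
Add 6 hours and 50 minutes layover in Phoenix → 9:53 PM UTC.
Add 8 hours 42 minutes leg 3 → 6:35 AM UTC (Jan 15).
Darwin is UTC+9:30, so local arrival = 6:35 AM + 9:30 = 4:05 PM on Jan 15.

4:05 PM on Jan 15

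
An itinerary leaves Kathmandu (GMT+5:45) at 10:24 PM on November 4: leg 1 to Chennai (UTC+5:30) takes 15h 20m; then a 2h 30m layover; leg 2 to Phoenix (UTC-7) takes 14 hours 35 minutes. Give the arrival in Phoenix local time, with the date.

Convert departure to UTC: 10:24 PM − 5:45 = 4:39 PM UTC on Nov 4.
Add 15 hours 20 minutes leg 1 → 7:59 AM UTC (Nov 5).
Add 2 hours 30 minutes layover in Chennai → 10:29 AM UTC.
Add 14 hours and 35 minutes leg 2 → 1:04 AM UTC (Nov 6).
Phoenix is UTC−7:00, so local arrival = 1:04 AM − 7:00 = 6:04 PM on Nov 5.

6:04 PM on November 5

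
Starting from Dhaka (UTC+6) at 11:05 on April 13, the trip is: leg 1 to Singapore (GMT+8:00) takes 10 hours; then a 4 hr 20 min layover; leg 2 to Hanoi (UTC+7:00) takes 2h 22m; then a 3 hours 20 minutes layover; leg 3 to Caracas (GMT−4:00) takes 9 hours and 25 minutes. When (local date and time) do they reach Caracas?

Convert departure to UTC: 11:05 − 6:00 = 05:05 UTC on Apr 13.
Add 10 hours leg 1 → 15:05 UTC.
Add 4 hours and 20 minutes layover in Singapore → 19:25 UTC.
Add 2 hours 22 minutes leg 2 → 21:47 UTC.
Add 3 hours and 20 minutes layover in Hanoi → 01:07 UTC (Apr 14).
Add 9 hours 25 minutes leg 3 → 10:32 UTC.
Caracas is UTC−4:00, so local arrival = 10:32 − 4:00 = 06:32 on Apr 14.

06:32 on April 14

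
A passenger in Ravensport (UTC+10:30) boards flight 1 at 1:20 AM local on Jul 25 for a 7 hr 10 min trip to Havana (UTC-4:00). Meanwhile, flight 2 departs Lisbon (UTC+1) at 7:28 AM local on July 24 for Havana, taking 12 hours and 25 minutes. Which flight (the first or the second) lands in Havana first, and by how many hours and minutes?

Flight 1 in UTC: 1:20 AM − 10:30 = 2:50 PM on Jul 24.
+7 hours 10 minutes → arrive 10:00 PM UTC on Jul 24.
Flight 2 in UTC: 7:28 AM − 1:00 = 6:28 AM on Jul 24.
+12 hours and 25 minutes → arrive 6:53 PM UTC on Jul 24.
Flight 2 lands earlier by 3 hours 7 minutes.

the second, by 3 hours 7 minutes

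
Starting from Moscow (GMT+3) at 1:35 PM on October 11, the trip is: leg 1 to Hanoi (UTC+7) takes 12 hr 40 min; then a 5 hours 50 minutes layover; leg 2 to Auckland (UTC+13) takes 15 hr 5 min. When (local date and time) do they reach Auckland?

9:10 AM on October 13

Convert departure to UTC: 1:35 PM − 3:00 = 10:35 AM UTC on Oct 11.
Add 12 hours 40 minutes leg 1 → 11:15 PM UTC.
Add 5 hours 50 minutes layover in Hanoi → 5:05 AM UTC (Oct 12).
Add 15 hours and 5 minutes leg 2 → 8:10 PM UTC.
Auckland is UTC+13:00, so local arrival = 8:10 PM + 13:00 = 9:10 AM on Oct 13.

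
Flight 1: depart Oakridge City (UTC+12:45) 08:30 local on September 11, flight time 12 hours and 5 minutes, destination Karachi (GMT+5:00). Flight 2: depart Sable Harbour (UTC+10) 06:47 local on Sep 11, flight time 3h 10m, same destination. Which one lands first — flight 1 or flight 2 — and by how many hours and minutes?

the second, by 7 hours 53 minutes

Flight 1 in UTC: 08:30 − 12:45 = 19:45 on Sep 10.
+12 hours and 5 minutes → arrive 07:50 UTC on Sep 11.
Flight 2 in UTC: 06:47 − 10:00 = 20:47 on Sep 10.
+3 hours 10 minutes → arrive 23:57 UTC on Sep 10.
Flight 2 lands earlier by 7 hours 53 minutes.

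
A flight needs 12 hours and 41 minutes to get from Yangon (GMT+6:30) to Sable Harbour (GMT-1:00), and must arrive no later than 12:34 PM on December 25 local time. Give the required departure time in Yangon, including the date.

Target arrival in UTC: 12:34 PM + 1:00 = 1:34 PM on Dec 25.
Subtract 12 hours and 41 minutes → departure 12:53 AM UTC on Dec 25.
Yangon is UTC+6:30: 12:53 AM + 6:30 = 7:23 AM on Dec 25.

7:23 AM on December 25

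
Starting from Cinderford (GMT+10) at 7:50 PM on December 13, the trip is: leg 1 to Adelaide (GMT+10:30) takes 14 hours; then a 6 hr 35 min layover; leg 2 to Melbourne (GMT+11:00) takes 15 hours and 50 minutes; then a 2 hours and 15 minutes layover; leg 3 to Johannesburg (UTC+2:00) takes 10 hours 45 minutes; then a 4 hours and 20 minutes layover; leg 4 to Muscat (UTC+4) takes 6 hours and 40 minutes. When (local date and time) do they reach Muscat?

Convert departure to UTC: 7:50 PM − 10:00 = 9:50 AM UTC on Dec 13.
Add 14 hours leg 1 → 11:50 PM UTC.
Add 6 hours 35 minutes layover in Adelaide → 6:25 AM UTC (Dec 14).
Add 15 hours 50 minutes leg 2 → 10:15 PM UTC.
Add 2 hours and 15 minutes layover in Melbourne → 12:30 AM UTC (Dec 15).
Add 10 hours 45 minutes leg 3 → 11:15 AM UTC.
Add 4 hours and 20 minutes layover in Johannesburg → 3:35 PM UTC.
Add 6 hours 40 minutes leg 4 → 10:15 PM UTC.
Muscat is UTC+4:00, so local arrival = 10:15 PM + 4:00 = 2:15 AM on Dec 16.

2:15 AM on December 16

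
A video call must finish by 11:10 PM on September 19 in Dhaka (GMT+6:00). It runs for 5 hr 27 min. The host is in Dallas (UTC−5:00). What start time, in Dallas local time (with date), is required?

Target end time in UTC: 11:10 PM − 6:00 = 5:10 PM on Sep 19.
Subtract 5 hours 27 minutes → start 11:43 AM UTC on Sep 19.
Dallas is UTC−5:00: 11:43 AM − 5:00 = 6:43 AM on Sep 19.

6:43 AM on September 19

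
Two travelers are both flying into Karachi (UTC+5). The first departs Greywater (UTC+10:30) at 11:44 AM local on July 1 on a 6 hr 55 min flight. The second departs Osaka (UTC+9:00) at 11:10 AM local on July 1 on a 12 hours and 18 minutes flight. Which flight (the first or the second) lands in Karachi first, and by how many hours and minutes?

Flight 1 in UTC: 11:44 AM − 10:30 = 1:14 AM on Jul 1.
+6 hours and 55 minutes → arrive 8:09 AM UTC on Jul 1.
Flight 2 in UTC: 11:10 AM − 9:00 = 2:10 AM on Jul 1.
+12 hours and 18 minutes → arrive 2:28 PM UTC on Jul 1.
Flight 1 lands earlier by 6 hours 19 minutes.

the first, by 6 hours 19 minutes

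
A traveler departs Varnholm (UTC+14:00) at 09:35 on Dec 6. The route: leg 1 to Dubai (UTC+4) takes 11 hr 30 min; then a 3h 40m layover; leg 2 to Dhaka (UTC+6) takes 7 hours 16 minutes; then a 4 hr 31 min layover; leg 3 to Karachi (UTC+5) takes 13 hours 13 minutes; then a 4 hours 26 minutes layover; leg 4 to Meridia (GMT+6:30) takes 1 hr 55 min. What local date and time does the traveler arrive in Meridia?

Convert departure to UTC: 09:35 − 14:00 = 19:35 UTC on Dec 5.
Add 11 hours and 30 minutes leg 1 → 07:05 UTC (Dec 6).
Add 3 hours and 40 minutes layover in Dubai → 10:45 UTC.
Add 7 hours 16 minutes leg 2 → 18:01 UTC.
Add 4 hours 31 minutes layover in Dhaka → 22:32 UTC.
Add 13 hours and 13 minutes leg 3 → 11:45 UTC (Dec 7).
Add 4 hours and 26 minutes layover in Karachi → 16:11 UTC.
Add 1 hour and 55 minutes leg 4 → 18:06 UTC.
Meridia is UTC+6:30, so local arrival = 18:06 + 6:30 = 00:36 on Dec 8.

00:36 on December 8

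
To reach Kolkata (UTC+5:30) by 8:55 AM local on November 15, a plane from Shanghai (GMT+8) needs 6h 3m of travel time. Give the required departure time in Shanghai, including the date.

Target arrival in UTC: 8:55 AM − 5:30 = 3:25 AM on Nov 15.
Subtract 6 hours 3 minutes → departure 9:22 PM UTC on Nov 14.
Shanghai is UTC+8:00: 9:22 PM + 8:00 = 5:22 AM on Nov 15.

5:22 AM on November 15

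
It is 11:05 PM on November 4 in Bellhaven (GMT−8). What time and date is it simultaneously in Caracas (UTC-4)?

3:05 AM on November 5

In UTC: 11:05 PM + 8:00 = 7:05 AM on Nov 5.
Caracas is UTC−4:00: 7:05 AM − 4:00 = 3:05 AM on Nov 5.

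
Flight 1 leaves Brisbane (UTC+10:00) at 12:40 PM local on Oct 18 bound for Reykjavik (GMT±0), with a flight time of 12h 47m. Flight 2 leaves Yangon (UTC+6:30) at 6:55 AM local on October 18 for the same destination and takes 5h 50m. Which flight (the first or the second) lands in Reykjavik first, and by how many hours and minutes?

the second, by 9 hours 12 minutes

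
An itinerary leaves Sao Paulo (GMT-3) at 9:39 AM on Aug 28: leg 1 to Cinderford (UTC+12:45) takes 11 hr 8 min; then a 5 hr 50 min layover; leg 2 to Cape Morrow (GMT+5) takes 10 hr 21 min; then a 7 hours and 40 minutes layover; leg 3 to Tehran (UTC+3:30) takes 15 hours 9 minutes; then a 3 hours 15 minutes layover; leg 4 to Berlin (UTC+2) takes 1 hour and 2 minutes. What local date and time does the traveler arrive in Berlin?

Convert departure to UTC: 9:39 AM + 3:00 = 12:39 PM UTC on Aug 28.
Add 11 hours and 8 minutes leg 1 → 11:47 PM UTC.
Add 5 hours and 50 minutes layover in Cinderford → 5:37 AM UTC (Aug 29).
Add 10 hours 21 minutes leg 2 → 3:58 PM UTC.
Add 7 hours 40 minutes layover in Cape Morrow → 11:38 PM UTC.
Add 15 hours 9 minutes leg 3 → 2:47 PM UTC (Aug 30).
Add 3 hours and 15 minutes layover in Tehran → 6:02 PM UTC.
Add 1 hour 2 minutes leg 4 → 7:04 PM UTC.
Berlin is UTC+2:00, so local arrival = 7:04 PM + 2:00 = 9:04 PM on Aug 30.

9:04 PM on August 30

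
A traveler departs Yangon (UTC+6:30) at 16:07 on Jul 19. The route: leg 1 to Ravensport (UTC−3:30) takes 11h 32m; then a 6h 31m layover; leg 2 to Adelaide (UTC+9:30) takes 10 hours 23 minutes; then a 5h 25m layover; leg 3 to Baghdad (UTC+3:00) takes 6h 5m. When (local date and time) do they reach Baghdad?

Convert departure to UTC: 16:07 − 6:30 = 09:37 UTC on Jul 19.
Add 11 hours 32 minutes leg 1 → 21:09 UTC.
Add 6 hours 31 minutes layover in Ravensport → 03:40 UTC (Jul 20).
Add 10 hours and 23 minutes leg 2 → 14:03 UTC.
Add 5 hours and 25 minutes layover in Adelaide → 19:28 UTC.
Add 6 hours and 5 minutes leg 3 → 01:33 UTC (Jul 21).
Baghdad is UTC+3:00, so local arrival = 01:33 + 3:00 = 04:33 on Jul 21.

04:33 on Jul 21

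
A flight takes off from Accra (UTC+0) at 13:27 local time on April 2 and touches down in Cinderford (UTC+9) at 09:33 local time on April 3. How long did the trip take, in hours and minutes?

11 hours 6 minutes

Cinderford is 9:00 ahead of Accra.
Clock-face elapsed time (ignoring zones) is 20 hours 6 minutes.
Actual elapsed = 20 hours 6 minutes − 9:00 = 11 hours 6 minutes.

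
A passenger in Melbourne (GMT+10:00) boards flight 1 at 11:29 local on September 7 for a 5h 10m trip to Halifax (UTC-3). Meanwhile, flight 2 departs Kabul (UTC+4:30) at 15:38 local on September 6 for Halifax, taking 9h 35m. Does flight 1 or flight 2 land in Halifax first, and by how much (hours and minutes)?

the second, by 9 hours 56 minutes

Flight 1 in UTC: 11:29 − 10:00 = 01:29 on Sep 7.
+5 hours and 10 minutes → arrive 06:39 UTC on Sep 7.
Flight 2 in UTC: 15:38 − 4:30 = 11:08 on Sep 6.
+9 hours and 35 minutes → arrive 20:43 UTC on Sep 6.
Flight 2 lands earlier by 9 hours 56 minutes.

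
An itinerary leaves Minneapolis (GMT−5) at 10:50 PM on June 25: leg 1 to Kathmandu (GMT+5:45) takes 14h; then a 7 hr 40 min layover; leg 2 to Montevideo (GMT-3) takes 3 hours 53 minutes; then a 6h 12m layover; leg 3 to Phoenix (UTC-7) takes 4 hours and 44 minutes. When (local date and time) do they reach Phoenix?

9:19 AM on June 27

Convert departure to UTC: 10:50 PM + 5:00 = 3:50 AM UTC on Jun 26.
Add 14 hours leg 1 → 5:50 PM UTC.
Add 7 hours 40 minutes layover in Kathmandu → 1:30 AM UTC (Jun 27).
Add 3 hours and 53 minutes leg 2 → 5:23 AM UTC.
Add 6 hours and 12 minutes layover in Montevideo → 11:35 AM UTC.
Add 4 hours 44 minutes leg 3 → 4:19 PM UTC.
Phoenix is UTC−7:00, so local arrival = 4:19 PM − 7:00 = 9:19 AM on Jun 27.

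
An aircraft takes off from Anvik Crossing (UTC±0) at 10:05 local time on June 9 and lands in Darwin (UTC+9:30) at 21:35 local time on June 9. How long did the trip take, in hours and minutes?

2 hours

Darwin is 9:30 ahead of Anvik Crossing.
Clock-face elapsed time (ignoring zones) is 11 hours 30 minutes.
Actual elapsed = 11 hours 30 minutes − 9:30 = 2 hours.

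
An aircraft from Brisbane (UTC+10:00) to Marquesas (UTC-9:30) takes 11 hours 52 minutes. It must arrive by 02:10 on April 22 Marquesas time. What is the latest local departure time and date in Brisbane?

09:48 on April 22

Target arrival in UTC: 02:10 + 9:30 = 11:40 on Apr 22.
Subtract 11 hours and 52 minutes → departure 23:48 UTC on Apr 21.
Brisbane is UTC+10:00: 23:48 + 10:00 = 09:48 on Apr 22.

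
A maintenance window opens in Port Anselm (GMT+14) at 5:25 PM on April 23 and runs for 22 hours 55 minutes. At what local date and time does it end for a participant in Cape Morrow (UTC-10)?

4:20 PM on April 23

Convert start to UTC: 5:25 PM − 14:00 = 3:25 AM UTC on Apr 23.
Add 22 hours 55 minutes duration → 2:20 AM UTC (Apr 24).
Cape Morrow is UTC−10:00, so local end time = 2:20 AM − 10:00 = 4:20 PM on Apr 23.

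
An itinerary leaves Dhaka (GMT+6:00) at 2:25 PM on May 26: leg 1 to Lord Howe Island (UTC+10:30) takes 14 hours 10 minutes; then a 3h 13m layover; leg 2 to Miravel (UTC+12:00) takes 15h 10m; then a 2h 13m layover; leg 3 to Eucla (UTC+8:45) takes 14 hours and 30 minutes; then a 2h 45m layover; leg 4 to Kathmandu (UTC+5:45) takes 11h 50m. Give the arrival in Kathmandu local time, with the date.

Convert departure to UTC: 2:25 PM − 6:00 = 8:25 AM UTC on May 26.
Add 14 hours and 10 minutes leg 1 → 10:35 PM UTC.
Add 3 hours and 13 minutes layover in Lord Howe Island → 1:48 AM UTC (May 27).
Add 15 hours and 10 minutes leg 2 → 4:58 PM UTC.
Add 2 hours and 13 minutes layover in Miravel → 7:11 PM UTC.
Add 14 hours and 30 minutes leg 3 → 9:41 AM UTC (May 28).
Add 2 hours 45 minutes layover in Eucla → 12:26 PM UTC.
Add 11 hours and 50 minutes leg 4 → 12:16 AM UTC (May 29).
Kathmandu is UTC+5:45, so local arrival = 12:16 AM + 5:45 = 6:01 AM on May 29.

6:01 AM on May 29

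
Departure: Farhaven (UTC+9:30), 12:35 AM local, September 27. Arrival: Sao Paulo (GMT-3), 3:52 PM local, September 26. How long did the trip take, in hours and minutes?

Sao Paulo is 12:30 behind Farhaven.
Clock-face elapsed time (ignoring zones) is −8 hours 43 minutes.
Actual elapsed = −8 hours 43 minutes + 12:30 = 3 hours 47 minutes.

3 hours 47 minutes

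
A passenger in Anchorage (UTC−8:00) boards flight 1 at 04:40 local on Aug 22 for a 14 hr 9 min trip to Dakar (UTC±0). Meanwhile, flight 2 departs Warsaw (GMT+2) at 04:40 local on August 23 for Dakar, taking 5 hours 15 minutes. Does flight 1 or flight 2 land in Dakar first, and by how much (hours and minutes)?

the first, by 5 hours 6 minutes

Flight 1 in UTC: 04:40 + 8:00 = 12:40 on Aug 22.
+14 hours 9 minutes → arrive 02:49 UTC on Aug 23.
Flight 2 in UTC: 04:40 − 2:00 = 02:40 on Aug 23.
+5 hours 15 minutes → arrive 07:55 UTC on Aug 23.
Flight 1 lands earlier by 5 hours 6 minutes.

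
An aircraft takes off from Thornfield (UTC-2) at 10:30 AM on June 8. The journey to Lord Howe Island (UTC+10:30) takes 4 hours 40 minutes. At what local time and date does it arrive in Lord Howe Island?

Lord Howe Island is 12:30 ahead of Thornfield.
After 4 hours 40 minutes it is 3:10 PM in Thornfield.
Shift by the zone difference: 3:10 PM + 12:30 = 3:40 AM on Jun 9 in Lord Howe Island.

3:40 AM on June 9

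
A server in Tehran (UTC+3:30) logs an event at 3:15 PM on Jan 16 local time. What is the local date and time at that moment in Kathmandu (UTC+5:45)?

In UTC: 3:15 PM − 3:30 = 11:45 AM on Jan 16.
Kathmandu is UTC+5:45: 11:45 AM + 5:45 = 5:30 PM on Jan 16.

5:30 PM on January 16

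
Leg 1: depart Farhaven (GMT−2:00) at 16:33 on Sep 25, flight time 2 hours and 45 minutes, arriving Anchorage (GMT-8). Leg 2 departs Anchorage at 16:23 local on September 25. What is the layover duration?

3 hours 5 minutes

Convert departure to UTC: 16:33 + 2:00 = 18:33 UTC on Sep 25.
Add 2 hours and 45 minutes flight time → 21:18 UTC.
Anchorage is UTC−8:00, so local arrival = 21:18 − 8:00 = 13:18 on Sep 25.
Layover = 16:23 − 13:18 = 3 hours 5 minutes.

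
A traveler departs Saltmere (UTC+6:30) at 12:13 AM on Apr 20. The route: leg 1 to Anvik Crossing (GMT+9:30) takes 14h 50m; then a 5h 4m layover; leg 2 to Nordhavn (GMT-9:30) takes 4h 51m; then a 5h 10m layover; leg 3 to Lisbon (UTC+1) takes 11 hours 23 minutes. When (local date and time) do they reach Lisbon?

Convert departure to UTC: 12:13 AM − 6:30 = 5:43 PM UTC on Apr 19.
Add 14 hours 50 minutes leg 1 → 8:33 AM UTC (Apr 20).
Add 5 hours and 4 minutes layover in Anvik Crossing → 1:37 PM UTC.
Add 4 hours 51 minutes leg 2 → 6:28 PM UTC.
Add 5 hours and 10 minutes layover in Nordhavn → 11:38 PM UTC.
Add 11 hours 23 minutes leg 3 → 11:01 AM UTC (Apr 21).
Lisbon is UTC+1:00, so local arrival = 11:01 AM + 1:00 = 12:01 PM on Apr 21.

12:01 PM on Apr 21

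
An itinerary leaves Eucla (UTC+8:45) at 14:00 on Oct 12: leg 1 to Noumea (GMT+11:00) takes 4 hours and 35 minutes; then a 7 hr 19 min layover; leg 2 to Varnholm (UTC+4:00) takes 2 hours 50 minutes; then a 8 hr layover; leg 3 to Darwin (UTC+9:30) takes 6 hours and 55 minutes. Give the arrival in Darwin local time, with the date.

20:24 on October 13

Convert departure to UTC: 14:00 − 8:45 = 05:15 UTC on Oct 12.
Add 4 hours and 35 minutes leg 1 → 09:50 UTC.
Add 7 hours and 19 minutes layover in Noumea → 17:09 UTC.
Add 2 hours and 50 minutes leg 2 → 19:59 UTC.
Add 8 hours layover in Varnholm → 03:59 UTC (Oct 13).
Add 6 hours 55 minutes leg 3 → 10:54 UTC.
Darwin is UTC+9:30, so local arrival = 10:54 + 9:30 = 20:24 on Oct 13.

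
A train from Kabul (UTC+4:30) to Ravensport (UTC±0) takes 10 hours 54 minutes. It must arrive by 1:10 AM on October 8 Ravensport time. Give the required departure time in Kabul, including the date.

6:46 PM on October 7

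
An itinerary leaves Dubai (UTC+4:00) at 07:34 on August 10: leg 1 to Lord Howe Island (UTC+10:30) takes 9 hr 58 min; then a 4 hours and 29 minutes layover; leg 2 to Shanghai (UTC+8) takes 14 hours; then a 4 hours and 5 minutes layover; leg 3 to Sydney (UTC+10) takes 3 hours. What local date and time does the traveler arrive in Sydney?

01:06 on August 12

Convert departure to UTC: 07:34 − 4:00 = 03:34 UTC on Aug 10.
Add 9 hours 58 minutes leg 1 → 13:32 UTC.
Add 4 hours 29 minutes layover in Lord Howe Island → 18:01 UTC.
Add 14 hours leg 2 → 08:01 UTC (Aug 11).
Add 4 hours and 5 minutes layover in Shanghai → 12:06 UTC.
Add 3 hours leg 3 → 15:06 UTC.
Sydney is UTC+10:00, so local arrival = 15:06 + 10:00 = 01:06 on Aug 12.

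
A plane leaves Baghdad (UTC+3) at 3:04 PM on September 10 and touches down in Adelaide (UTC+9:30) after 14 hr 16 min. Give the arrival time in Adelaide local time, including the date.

11:50 AM on September 11

Convert departure to UTC: 3:04 PM − 3:00 = 12:04 PM UTC on Sep 10.
Add 14 hours and 16 minutes travel time → 2:20 AM UTC (Sep 11).
Adelaide is UTC+9:30, so local arrival = 2:20 AM + 9:30 = 11:50 AM on Sep 11.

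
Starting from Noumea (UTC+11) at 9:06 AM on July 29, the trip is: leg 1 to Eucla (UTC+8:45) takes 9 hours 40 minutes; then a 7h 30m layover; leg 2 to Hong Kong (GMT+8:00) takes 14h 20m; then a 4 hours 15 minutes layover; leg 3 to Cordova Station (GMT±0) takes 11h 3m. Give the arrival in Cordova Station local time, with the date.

8:54 PM on July 30

Convert departure to UTC: 9:06 AM − 11:00 = 10:06 PM UTC on Jul 28.
Add 9 hours 40 minutes leg 1 → 7:46 AM UTC (Jul 29).
Add 7 hours 30 minutes layover in Eucla → 3:16 PM UTC.
Add 14 hours and 20 minutes leg 2 → 5:36 AM UTC (Jul 30).
Add 4 hours and 15 minutes layover in Hong Kong → 9:51 AM UTC.
Add 11 hours 3 minutes leg 3 → 8:54 PM UTC.
Cordova Station is UTC+0, so local arrival is the same: 8:54 PM on Jul 30.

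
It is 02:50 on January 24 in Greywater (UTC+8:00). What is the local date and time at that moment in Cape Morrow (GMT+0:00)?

Cape Morrow is 8:00 behind Greywater.
Shift by the zone difference: 02:50 − 8:00 = 18:50 on Jan 23 in Cape Morrow.

18:50 on Jan 23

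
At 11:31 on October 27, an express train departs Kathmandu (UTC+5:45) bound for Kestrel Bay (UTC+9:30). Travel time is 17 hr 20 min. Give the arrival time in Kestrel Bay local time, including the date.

08:36 on Oct 28

Convert departure to UTC: 11:31 − 5:45 = 05:46 UTC on Oct 27.
Add 17 hours 20 minutes travel time → 23:06 UTC.
Kestrel Bay is UTC+9:30, so local arrival = 23:06 + 9:30 = 08:36 on Oct 28.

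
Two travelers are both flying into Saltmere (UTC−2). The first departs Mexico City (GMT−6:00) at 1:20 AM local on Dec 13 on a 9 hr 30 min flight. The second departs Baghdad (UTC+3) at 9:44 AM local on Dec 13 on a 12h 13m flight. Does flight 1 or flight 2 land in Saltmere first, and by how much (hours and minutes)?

the first, by 2 hours 7 minutes

Flight 1 in UTC: 1:20 AM + 6:00 = 7:20 AM on Dec 13.
+9 hours 30 minutes → arrive 4:50 PM UTC on Dec 13.
Flight 2 in UTC: 9:44 AM − 3:00 = 6:44 AM on Dec 13.
+12 hours and 13 minutes → arrive 6:57 PM UTC on Dec 13.
Flight 1 lands earlier by 2 hours 7 minutes.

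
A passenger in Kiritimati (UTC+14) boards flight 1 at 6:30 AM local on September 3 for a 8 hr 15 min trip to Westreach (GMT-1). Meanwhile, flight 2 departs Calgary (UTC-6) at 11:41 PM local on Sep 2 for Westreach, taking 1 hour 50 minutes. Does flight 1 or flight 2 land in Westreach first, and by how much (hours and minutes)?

Flight 1 in UTC: 6:30 AM − 14:00 = 4:30 PM on Sep 2.
+8 hours and 15 minutes → arrive 12:45 AM UTC on Sep 3.
Flight 2 in UTC: 11:41 PM + 6:00 = 5:41 AM on Sep 3.
+1 hour 50 minutes → arrive 7:31 AM UTC on Sep 3.
Flight 1 lands earlier by 6 hours 46 minutes.

the first, by 6 hours 46 minutes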